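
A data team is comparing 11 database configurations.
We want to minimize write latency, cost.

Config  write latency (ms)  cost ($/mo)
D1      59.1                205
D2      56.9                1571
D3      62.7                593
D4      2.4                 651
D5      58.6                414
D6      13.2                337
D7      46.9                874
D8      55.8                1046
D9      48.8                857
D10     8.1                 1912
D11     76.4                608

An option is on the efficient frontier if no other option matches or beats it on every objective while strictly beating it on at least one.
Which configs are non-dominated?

D1: not dominated (best cost).
D2: dominated by D4 (write latency 2.4≤56.9, cost 651≤1571).
D3: dominated by D1 (write latency 59.1≤62.7, cost 205≤593).
D4: not dominated (best write latency).
D5: dominated by D6 (write latency 13.2≤58.6, cost 337≤414).
D6: not dominated.
D7: dominated by D4 (write latency 2.4≤46.9, cost 651≤874).
D8: dominated by D4 (write latency 2.4≤55.8, cost 651≤1046).
D9: dominated by D4 (write latency 2.4≤48.8, cost 651≤857).
D10: dominated by D4 (write latency 2.4≤8.1, cost 651≤1912).
D11: dominated by D1 (write latency 59.1≤76.4, cost 205≤608).

D1, D4, D6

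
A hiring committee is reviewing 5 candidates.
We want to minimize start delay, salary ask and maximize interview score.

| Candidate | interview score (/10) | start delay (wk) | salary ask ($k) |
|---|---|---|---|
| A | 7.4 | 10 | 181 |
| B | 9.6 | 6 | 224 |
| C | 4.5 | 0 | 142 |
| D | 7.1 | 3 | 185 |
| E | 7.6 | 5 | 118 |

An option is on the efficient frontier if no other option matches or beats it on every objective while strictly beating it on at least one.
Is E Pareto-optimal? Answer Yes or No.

A: worse on interview score (7.4 vs 7.6).
B: worse on start delay (6 vs 5).
C: worse on interview score (4.5 vs 7.6).
D: worse on interview score (7.1 vs 7.6).
No option is at least as good as E on every objective and strictly better on one.

Yes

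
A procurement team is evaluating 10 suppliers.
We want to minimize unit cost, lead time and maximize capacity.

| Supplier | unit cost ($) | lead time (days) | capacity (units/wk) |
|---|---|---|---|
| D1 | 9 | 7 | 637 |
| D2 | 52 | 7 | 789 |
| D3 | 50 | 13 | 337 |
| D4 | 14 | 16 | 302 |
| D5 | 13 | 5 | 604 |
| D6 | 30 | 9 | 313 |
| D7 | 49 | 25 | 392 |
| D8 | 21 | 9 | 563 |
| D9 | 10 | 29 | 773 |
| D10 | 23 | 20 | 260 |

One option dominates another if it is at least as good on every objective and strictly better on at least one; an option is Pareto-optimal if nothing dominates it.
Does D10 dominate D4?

D10 vs D4: D10 is worse on unit cost (23 vs 14), so it does not dominate D4.

No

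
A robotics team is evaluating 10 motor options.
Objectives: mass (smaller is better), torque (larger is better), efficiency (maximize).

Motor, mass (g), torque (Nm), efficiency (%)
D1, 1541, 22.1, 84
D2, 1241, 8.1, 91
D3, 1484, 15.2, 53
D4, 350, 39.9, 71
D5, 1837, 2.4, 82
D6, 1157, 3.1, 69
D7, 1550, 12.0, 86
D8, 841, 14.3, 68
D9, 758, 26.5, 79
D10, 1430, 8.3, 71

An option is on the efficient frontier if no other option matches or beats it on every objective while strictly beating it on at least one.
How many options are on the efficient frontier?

5

D1: not dominated.
D2: not dominated (best efficiency).
D3: dominated by D4 (mass 350≤1484, torque 39.9≥15.2, efficiency 71≥53).
D4: not dominated (best mass).
D5: dominated by D1 (mass 1541≤1837, torque 22.1≥2.4, efficiency 84≥82).
D6: dominated by D4 (mass 350≤1157, torque 39.9≥3.1, efficiency 71≥69).
D7: not dominated.
D8: dominated by D4 (mass 350≤841, torque 39.9≥14.3, efficiency 71≥68).
D9: not dominated.
D10: dominated by D4 (mass 350≤1430, torque 39.9≥8.3, efficiency 71≥71).
Pareto-optimal: D1, D2, D4, D7, D9 → 5.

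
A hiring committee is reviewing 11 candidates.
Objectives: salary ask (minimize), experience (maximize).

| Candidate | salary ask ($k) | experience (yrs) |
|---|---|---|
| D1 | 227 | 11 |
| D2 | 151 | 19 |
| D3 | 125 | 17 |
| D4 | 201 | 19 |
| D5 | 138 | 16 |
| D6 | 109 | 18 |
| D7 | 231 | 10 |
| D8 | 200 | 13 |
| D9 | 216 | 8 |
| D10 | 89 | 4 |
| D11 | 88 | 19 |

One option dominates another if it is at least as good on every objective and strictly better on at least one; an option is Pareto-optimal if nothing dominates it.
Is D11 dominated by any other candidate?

No

D1: worse on salary ask (227 vs 88).
D2: worse on salary ask (151 vs 88).
D3: worse on salary ask (125 vs 88).
D4: worse on salary ask (201 vs 88).
D5: worse on salary ask (138 vs 88).
D6: worse on salary ask (109 vs 88).
D7: worse on salary ask (231 vs 88).
D8: worse on salary ask (200 vs 88).
D9: worse on salary ask (216 vs 88).
D10: worse on salary ask (89 vs 88).
No option is at least as good as D11 on every objective and strictly better on one.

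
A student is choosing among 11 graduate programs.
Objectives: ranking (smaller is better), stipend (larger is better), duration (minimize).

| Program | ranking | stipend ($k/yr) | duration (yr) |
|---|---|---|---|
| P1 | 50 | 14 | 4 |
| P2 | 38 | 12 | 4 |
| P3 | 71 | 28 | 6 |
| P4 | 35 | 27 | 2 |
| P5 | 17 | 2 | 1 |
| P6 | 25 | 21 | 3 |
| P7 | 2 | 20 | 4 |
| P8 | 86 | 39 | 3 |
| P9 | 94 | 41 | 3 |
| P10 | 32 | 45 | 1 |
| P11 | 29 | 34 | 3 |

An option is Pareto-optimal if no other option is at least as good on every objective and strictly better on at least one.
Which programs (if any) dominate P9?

P10: ranking 32≤94, stipend 45≥41, duration 1≤3 — dominates P9.
Others (P1, P2, P3, P4, P5, P6, P7, P8, P11) are each worse than P9 on at least one objective.

P10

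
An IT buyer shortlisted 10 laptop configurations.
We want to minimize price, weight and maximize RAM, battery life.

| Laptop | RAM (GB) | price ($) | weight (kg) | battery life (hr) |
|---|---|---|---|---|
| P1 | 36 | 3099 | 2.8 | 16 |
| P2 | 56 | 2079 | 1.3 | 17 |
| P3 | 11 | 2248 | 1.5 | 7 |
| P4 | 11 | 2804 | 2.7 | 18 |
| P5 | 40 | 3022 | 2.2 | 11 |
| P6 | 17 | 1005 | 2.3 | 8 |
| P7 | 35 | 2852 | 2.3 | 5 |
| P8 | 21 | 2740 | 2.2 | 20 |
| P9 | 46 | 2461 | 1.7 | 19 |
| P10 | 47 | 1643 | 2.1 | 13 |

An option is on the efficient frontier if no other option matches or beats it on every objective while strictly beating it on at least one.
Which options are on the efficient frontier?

P2, P6, P8, P9, P10

P1: dominated by P2 (RAM 56≥36, price 2079≤3099, weight 1.3≤2.8, battery life 17≥16).
P2: not dominated (best RAM).
P3: dominated by P2 (RAM 56≥11, price 2079≤2248, weight 1.3≤1.5, battery life 17≥7).
P4: dominated by P8 (RAM 21≥11, price 2740≤2804, weight 2.2≤2.7, battery life 20≥18).
P5: dominated by P2 (RAM 56≥40, price 2079≤3022, weight 1.3≤2.2, battery life 17≥11).
P6: not dominated (best price).
P7: dominated by P2 (RAM 56≥35, price 2079≤2852, weight 1.3≤2.3, battery life 17≥5).
P8: not dominated (best battery life).
P9: not dominated.
P10: not dominated.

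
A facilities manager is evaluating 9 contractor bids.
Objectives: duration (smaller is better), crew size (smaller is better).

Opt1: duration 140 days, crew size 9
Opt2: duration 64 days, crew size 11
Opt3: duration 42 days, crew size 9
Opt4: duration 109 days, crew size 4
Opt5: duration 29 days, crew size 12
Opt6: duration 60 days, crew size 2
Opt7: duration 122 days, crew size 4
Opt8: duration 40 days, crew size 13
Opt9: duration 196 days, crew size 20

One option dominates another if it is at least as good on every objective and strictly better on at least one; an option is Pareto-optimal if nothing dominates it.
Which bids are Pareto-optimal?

Opt3, Opt5, Opt6

Opt1: dominated by Opt3 (duration 42≤140, crew size 9≤9).
Opt2: dominated by Opt3 (duration 42≤64, crew size 9≤11).
Opt3: not dominated.
Opt4: dominated by Opt6 (duration 60≤109, crew size 2≤4).
Opt5: not dominated (best duration).
Opt6: not dominated (best crew size).
Opt7: dominated by Opt4 (duration 109≤122, crew size 4≤4).
Opt8: dominated by Opt5 (duration 29≤40, crew size 12≤13).
Opt9: dominated by Opt1 (duration 140≤196, crew size 9≤20).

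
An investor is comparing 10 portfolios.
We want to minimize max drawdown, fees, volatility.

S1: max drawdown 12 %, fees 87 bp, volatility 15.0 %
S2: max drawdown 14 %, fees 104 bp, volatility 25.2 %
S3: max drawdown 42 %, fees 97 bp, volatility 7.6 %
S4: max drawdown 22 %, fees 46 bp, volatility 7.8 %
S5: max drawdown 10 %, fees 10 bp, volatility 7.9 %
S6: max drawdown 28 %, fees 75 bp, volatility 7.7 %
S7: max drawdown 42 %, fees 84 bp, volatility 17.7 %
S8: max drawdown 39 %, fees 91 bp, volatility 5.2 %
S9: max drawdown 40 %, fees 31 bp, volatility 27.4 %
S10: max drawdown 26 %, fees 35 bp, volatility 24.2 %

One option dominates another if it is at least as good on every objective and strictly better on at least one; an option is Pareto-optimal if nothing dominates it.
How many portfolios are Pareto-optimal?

4

S1: dominated by S5 (max drawdown 10≤12, fees 10≤87, volatility 7.9≤15.0).
S2: dominated by S1 (max drawdown 12≤14, fees 87≤104, volatility 15.0≤25.2).
S3: dominated by S8 (max drawdown 39≤42, fees 91≤97, volatility 5.2≤7.6).
S4: not dominated.
S5: not dominated (best max drawdown).
S6: not dominated.
S7: dominated by S4 (max drawdown 22≤42, fees 46≤84, volatility 7.8≤17.7).
S8: not dominated (best volatility).
S9: dominated by S5 (max drawdown 10≤40, fees 10≤31, volatility 7.9≤27.4).
S10: dominated by S5 (max drawdown 10≤26, fees 10≤35, volatility 7.9≤24.2).
Pareto-optimal: S4, S5, S6, S8 → 4.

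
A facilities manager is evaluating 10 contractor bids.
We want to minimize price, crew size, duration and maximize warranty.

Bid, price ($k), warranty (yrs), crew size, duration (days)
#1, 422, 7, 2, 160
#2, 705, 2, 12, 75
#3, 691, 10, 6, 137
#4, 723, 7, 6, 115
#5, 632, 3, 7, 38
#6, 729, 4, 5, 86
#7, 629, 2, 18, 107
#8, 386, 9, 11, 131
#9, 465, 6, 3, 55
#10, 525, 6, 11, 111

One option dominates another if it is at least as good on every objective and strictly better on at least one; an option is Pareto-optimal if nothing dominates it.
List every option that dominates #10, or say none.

#9: price 465≤525, warranty 6≥6, crew size 3≤11, duration 55≤111 — dominates #10.
Others (#1, #2, #3, #4, #5, #6, #7, #8) are each worse than #10 on at least one objective.

#9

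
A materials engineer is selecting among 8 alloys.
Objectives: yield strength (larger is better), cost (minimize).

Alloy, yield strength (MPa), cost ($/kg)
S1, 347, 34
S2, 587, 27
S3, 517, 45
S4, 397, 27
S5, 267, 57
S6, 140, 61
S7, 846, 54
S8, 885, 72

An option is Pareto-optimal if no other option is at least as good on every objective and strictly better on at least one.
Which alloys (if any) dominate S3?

S2

S2: yield strength 587≥517, cost 27≤45 — dominates S3.
Others (S1, S4, S5, S6, S7, S8) are each worse than S3 on at least one objective.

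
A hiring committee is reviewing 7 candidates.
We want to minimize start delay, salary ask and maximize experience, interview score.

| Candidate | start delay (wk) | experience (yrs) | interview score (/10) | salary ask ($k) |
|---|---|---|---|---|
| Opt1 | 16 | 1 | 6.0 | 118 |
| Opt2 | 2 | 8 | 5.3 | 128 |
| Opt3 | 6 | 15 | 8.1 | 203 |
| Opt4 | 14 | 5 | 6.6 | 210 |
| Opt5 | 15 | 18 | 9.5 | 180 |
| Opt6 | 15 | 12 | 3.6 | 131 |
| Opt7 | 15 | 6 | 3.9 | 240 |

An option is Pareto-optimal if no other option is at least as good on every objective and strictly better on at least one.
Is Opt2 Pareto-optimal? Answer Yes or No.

Opt1: worse on start delay (16 vs 2).
Opt3: worse on start delay (6 vs 2).
Opt4: worse on start delay (14 vs 2).
Opt5: worse on start delay (15 vs 2).
Opt6: worse on start delay (15 vs 2).
Opt7: worse on start delay (15 vs 2).
No option is at least as good as Opt2 on every objective and strictly better on one.

Yes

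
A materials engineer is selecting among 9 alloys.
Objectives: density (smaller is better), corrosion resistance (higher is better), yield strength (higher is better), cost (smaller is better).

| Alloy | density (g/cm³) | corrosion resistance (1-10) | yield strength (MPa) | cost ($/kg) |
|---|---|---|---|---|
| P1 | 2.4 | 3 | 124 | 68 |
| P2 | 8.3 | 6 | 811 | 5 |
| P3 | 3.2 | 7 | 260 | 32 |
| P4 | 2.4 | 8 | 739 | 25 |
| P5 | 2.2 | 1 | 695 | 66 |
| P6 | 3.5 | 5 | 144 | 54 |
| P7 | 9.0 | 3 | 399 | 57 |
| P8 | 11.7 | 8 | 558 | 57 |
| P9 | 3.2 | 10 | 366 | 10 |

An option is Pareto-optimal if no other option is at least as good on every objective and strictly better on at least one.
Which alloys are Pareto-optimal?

P1: dominated by P4 (density 2.4≤2.4, corrosion resistance 8≥3, yield strength 739≥124, cost 25≤68).
P2: not dominated (best yield strength).
P3: dominated by P4 (density 2.4≤3.2, corrosion resistance 8≥7, yield strength 739≥260, cost 25≤32).
P4: not dominated.
P5: not dominated (best density).
P6: dominated by P3 (density 3.2≤3.5, corrosion resistance 7≥5, yield strength 260≥144, cost 32≤54).
P7: dominated by P2 (density 8.3≤9.0, corrosion resistance 6≥3, yield strength 811≥399, cost 5≤57).
P8: dominated by P4 (density 2.4≤11.7, corrosion resistance 8≥8, yield strength 739≥558, cost 25≤57).
P9: not dominated (best corrosion resistance).

P2, P4, P5, P9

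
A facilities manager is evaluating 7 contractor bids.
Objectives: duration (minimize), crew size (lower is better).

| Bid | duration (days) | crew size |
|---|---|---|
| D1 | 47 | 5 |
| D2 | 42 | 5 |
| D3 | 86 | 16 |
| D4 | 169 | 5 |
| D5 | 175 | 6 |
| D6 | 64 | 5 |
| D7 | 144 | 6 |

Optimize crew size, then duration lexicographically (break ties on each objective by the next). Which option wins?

First minimize crew size: best is 5, kept {D1, D2, D4, D6}.
Then minimize duration: best is 42, kept {D2}.

D2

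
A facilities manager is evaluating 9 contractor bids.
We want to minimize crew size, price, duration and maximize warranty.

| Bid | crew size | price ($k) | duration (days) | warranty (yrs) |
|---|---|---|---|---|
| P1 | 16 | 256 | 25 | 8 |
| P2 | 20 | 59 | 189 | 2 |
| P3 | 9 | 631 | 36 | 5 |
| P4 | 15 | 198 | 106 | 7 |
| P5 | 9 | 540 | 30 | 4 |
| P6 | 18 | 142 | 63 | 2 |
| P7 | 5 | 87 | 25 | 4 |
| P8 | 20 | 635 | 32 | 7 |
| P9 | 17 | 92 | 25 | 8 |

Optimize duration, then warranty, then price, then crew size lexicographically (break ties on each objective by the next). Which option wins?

P9

First minimize duration: best is 25, kept {P1, P7, P9}.
Then maximize warranty: best is 8, kept {P1, P9}.
Then minimize price: best is 92, kept {P9}.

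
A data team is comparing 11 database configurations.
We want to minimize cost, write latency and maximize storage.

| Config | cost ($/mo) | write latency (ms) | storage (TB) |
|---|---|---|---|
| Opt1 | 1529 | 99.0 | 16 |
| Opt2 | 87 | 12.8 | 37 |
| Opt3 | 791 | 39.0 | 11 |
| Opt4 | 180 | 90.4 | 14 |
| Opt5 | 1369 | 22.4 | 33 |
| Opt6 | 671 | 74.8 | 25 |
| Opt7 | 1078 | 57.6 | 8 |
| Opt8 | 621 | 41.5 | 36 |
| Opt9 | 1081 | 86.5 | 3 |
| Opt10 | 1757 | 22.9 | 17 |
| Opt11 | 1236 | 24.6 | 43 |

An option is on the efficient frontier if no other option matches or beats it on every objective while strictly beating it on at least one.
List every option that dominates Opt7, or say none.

Opt2: cost 87≤1078, write latency 12.8≤57.6, storage 37≥8 — dominates Opt7.
Opt3: cost 791≤1078, write latency 39.0≤57.6, storage 11≥8 — dominates Opt7.
Opt8: cost 621≤1078, write latency 41.5≤57.6, storage 36≥8 — dominates Opt7.
Others (Opt1, Opt4, Opt5, Opt6, Opt9, Opt10, Opt11) are each worse than Opt7 on at least one objective.

Opt2, Opt3, Opt8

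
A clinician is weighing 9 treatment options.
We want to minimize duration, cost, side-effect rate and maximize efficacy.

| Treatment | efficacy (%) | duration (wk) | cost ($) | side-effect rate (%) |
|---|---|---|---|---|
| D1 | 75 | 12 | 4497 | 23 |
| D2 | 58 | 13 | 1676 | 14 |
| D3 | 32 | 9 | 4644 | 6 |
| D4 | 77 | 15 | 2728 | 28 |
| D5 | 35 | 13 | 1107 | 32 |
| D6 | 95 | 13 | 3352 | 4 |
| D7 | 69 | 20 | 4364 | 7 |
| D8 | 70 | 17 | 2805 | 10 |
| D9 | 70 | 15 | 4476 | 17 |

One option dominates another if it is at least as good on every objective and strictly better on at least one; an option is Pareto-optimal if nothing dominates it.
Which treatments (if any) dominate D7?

D6: efficacy 95≥69, duration 13≤20, cost 3352≤4364, side-effect rate 4≤7 — dominates D7.
Others (D1, D2, D3, D4, D5, D8, D9) are each worse than D7 on at least one objective.

D6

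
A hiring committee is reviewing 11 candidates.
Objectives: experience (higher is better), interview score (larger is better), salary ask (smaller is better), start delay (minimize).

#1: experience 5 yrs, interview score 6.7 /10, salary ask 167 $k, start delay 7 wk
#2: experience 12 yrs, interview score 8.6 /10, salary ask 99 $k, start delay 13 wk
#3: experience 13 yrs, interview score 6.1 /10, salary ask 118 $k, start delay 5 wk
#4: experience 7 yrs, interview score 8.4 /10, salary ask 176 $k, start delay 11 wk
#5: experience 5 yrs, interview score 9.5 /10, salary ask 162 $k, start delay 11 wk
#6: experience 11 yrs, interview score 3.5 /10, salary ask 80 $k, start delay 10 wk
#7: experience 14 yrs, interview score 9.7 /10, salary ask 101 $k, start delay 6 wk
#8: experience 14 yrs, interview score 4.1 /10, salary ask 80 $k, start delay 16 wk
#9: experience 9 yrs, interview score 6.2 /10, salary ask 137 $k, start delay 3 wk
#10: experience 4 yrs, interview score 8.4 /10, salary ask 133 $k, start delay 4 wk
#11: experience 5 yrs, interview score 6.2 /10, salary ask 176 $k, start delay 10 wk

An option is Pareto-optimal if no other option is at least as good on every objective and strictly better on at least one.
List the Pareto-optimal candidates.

#1: dominated by #7 (experience 14≥5, interview score 9.7≥6.7, salary ask 101≤167, start delay 6≤7).
#2: not dominated.
#3: not dominated.
#4: dominated by #7 (experience 14≥7, interview score 9.7≥8.4, salary ask 101≤176, start delay 6≤11).
#5: dominated by #7 (experience 14≥5, interview score 9.7≥9.5, salary ask 101≤162, start delay 6≤11).
#6: not dominated.
#7: not dominated (best interview score).
#8: not dominated.
#9: not dominated (best start delay).
#10: not dominated.
#11: dominated by #1 (experience 5≥5, interview score 6.7≥6.2, salary ask 167≤176, start delay 7≤10).

#2, #3, #6, #7, #8, #9, #10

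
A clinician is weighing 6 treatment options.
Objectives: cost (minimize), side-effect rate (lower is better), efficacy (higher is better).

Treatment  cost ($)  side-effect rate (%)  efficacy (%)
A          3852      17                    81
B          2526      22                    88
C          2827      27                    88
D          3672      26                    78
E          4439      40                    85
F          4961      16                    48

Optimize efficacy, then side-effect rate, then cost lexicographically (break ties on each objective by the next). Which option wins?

First maximize efficacy: best is 88, kept {B, C}.
Then minimize side-effect rate: best is 22, kept {B}.

B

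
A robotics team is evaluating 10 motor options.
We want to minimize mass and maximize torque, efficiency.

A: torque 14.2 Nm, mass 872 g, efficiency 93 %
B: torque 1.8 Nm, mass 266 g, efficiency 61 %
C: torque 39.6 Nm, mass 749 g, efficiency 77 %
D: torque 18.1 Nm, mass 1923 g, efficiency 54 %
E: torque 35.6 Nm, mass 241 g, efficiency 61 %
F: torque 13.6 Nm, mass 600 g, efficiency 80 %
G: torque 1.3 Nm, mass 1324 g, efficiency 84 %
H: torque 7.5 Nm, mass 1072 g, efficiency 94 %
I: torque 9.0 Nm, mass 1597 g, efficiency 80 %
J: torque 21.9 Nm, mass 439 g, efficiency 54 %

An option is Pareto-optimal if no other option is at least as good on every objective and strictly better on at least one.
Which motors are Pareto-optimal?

A, C, E, F, H

A: not dominated.
B: dominated by E (torque 35.6≥1.8, mass 241≤266, efficiency 61≥61).
C: not dominated (best torque).
D: dominated by C (torque 39.6≥18.1, mass 749≤1923, efficiency 77≥54).
E: not dominated (best mass).
F: not dominated.
G: dominated by A (torque 14.2≥1.3, mass 872≤1324, efficiency 93≥84).
H: not dominated (best efficiency).
I: dominated by A (torque 14.2≥9.0, mass 872≤1597, efficiency 93≥80).
J: dominated by E (torque 35.6≥21.9, mass 241≤439, efficiency 61≥54).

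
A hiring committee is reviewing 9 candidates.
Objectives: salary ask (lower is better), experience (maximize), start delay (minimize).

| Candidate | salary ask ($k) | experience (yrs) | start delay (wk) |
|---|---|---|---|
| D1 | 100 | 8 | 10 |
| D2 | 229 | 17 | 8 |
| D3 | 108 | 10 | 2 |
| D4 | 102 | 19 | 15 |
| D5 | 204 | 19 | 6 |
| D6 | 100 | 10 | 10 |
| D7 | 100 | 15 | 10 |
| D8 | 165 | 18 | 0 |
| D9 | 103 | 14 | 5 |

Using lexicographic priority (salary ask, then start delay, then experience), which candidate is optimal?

First minimize salary ask: best is 100, kept {D1, D6, D7}.
Then minimize start delay: best is 10, kept {D1, D6, D7}.
Then maximize experience: best is 15, kept {D7}.

D7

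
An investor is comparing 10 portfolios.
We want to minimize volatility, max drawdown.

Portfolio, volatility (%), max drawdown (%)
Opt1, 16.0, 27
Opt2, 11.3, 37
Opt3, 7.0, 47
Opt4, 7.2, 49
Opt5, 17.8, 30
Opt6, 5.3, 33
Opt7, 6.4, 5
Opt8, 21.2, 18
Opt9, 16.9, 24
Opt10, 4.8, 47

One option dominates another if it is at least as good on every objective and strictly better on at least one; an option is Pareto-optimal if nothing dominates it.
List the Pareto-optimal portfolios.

Opt6, Opt7, Opt10

Opt1: dominated by Opt7 (volatility 6.4≤16.0, max drawdown 5≤27).
Opt2: dominated by Opt6 (volatility 5.3≤11.3, max drawdown 33≤37).
Opt3: dominated by Opt6 (volatility 5.3≤7.0, max drawdown 33≤47).
Opt4: dominated by Opt3 (volatility 7.0≤7.2, max drawdown 47≤49).
Opt5: dominated by Opt1 (volatility 16.0≤17.8, max drawdown 27≤30).
Opt6: not dominated.
Opt7: not dominated (best max drawdown).
Opt8: dominated by Opt7 (volatility 6.4≤21.2, max drawdown 5≤18).
Opt9: dominated by Opt7 (volatility 6.4≤16.9, max drawdown 5≤24).
Opt10: not dominated (best volatility).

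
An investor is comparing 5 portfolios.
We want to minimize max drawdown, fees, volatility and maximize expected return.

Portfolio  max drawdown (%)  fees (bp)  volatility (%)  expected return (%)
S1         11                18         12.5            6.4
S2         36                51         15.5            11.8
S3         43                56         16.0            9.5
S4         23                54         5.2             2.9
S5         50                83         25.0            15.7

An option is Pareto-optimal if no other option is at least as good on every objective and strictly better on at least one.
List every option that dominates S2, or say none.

none

S1: worse on expected return (6.4 vs 11.8).
S3: worse on max drawdown (43 vs 36).
S4: worse on fees (54 vs 51).
S5: worse on max drawdown (50 vs 36).
No option dominates S2.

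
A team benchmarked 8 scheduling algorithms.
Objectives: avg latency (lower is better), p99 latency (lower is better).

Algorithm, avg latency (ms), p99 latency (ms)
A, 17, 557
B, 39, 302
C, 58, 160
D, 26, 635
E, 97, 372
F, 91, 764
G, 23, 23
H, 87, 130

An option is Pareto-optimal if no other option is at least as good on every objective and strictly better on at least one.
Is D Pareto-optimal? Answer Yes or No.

A vs D: avg latency 17≤26, p99 latency 557≤635 — A is at least as good on every objective and strictly better on at least one, so A dominates D.

No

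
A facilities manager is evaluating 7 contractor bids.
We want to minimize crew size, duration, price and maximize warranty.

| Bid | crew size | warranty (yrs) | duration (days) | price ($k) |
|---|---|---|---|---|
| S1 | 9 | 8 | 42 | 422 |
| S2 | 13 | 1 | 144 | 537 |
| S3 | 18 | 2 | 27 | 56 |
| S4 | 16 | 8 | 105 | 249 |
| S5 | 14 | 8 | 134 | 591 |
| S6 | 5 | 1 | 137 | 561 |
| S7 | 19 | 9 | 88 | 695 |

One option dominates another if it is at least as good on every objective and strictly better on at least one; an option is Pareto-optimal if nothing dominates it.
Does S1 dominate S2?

S1 vs S2: crew size 9≤13, warranty 8≥1, duration 42≤144, price 422≤537 — S1 is at least as good on every objective with at least one strict improvement.

Yes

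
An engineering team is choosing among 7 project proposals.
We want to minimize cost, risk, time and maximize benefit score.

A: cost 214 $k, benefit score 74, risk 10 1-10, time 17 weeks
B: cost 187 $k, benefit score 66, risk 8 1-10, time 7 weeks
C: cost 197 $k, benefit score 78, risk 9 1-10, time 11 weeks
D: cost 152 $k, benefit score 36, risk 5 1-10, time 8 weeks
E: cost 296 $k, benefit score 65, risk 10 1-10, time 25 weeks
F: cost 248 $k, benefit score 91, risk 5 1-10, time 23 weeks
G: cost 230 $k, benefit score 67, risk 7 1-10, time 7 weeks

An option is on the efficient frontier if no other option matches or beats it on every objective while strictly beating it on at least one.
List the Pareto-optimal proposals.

B, C, D, F, G

A: dominated by C (cost 197≤214, benefit score 78≥74, risk 9≤10, time 11≤17).
B: not dominated.
C: not dominated.
D: not dominated (best cost).
E: dominated by A (cost 214≤296, benefit score 74≥65, risk 10≤10, time 17≤25).
F: not dominated (best benefit score).
G: not dominated.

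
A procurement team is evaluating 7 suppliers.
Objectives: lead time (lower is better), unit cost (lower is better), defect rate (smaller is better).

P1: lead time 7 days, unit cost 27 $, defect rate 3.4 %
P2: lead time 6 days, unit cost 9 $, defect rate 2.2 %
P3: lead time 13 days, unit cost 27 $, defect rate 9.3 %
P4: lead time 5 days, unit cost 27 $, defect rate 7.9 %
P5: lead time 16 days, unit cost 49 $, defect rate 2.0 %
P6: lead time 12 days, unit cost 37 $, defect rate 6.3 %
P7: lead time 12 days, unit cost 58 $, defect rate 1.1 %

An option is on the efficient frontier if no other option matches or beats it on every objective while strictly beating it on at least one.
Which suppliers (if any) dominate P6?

P1: lead time 7≤12, unit cost 27≤37, defect rate 3.4≤6.3 — dominates P6.
P2: lead time 6≤12, unit cost 9≤37, defect rate 2.2≤6.3 — dominates P6.
Others (P3, P4, P5, P7) are each worse than P6 on at least one objective.

P1, P2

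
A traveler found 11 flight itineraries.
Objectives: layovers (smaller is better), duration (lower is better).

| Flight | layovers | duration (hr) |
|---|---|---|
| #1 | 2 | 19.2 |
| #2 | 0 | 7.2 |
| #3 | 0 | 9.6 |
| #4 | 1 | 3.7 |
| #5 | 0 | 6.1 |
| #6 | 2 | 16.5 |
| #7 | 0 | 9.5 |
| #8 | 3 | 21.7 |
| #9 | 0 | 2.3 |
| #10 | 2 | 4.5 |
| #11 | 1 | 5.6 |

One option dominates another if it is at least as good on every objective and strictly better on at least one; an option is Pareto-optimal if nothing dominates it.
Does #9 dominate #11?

#9 vs #11: layovers 0≤1, duration 2.3≤5.6 — #9 is at least as good on every objective with at least one strict improvement.

Yes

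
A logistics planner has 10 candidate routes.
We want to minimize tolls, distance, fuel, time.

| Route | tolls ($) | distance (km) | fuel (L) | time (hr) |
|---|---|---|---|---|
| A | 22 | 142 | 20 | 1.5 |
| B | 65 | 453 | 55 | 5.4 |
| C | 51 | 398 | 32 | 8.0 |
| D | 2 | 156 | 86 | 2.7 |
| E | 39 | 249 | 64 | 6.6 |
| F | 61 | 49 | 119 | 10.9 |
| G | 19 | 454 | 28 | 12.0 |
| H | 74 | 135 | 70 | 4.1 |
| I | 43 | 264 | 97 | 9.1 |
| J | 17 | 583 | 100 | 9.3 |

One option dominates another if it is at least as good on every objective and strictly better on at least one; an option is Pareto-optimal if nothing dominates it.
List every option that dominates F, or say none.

none

A: worse on distance (142 vs 49).
B: worse on tolls (65 vs 61).
C: worse on distance (398 vs 49).
D: worse on distance (156 vs 49).
E: worse on distance (249 vs 49).
G: worse on distance (454 vs 49).
H: worse on tolls (74 vs 61).
I: worse on distance (264 vs 49).
J: worse on distance (583 vs 49).
No option dominates F.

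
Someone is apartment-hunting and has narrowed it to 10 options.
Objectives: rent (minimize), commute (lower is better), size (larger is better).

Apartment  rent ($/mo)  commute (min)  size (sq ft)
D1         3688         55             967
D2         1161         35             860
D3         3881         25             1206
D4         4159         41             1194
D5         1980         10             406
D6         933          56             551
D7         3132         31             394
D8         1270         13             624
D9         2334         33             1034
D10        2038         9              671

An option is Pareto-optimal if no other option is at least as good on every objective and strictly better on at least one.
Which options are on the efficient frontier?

D1: dominated by D9 (rent 2334≤3688, commute 33≤55, size 1034≥967).
D2: not dominated.
D3: not dominated (best size).
D4: dominated by D3 (rent 3881≤4159, commute 25≤41, size 1206≥1194).
D5: not dominated.
D6: not dominated (best rent).
D7: dominated by D5 (rent 1980≤3132, commute 10≤31, size 406≥394).
D8: not dominated.
D9: not dominated.
D10: not dominated (best commute).

D2, D3, D5, D6, D8, D9, D10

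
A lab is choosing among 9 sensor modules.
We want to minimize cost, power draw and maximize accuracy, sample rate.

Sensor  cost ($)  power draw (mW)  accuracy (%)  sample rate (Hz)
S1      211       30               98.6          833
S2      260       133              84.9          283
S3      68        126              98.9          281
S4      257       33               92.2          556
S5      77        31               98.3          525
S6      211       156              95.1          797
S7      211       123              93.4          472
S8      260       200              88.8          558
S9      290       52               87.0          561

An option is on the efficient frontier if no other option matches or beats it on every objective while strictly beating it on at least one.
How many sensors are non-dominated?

3

S1: not dominated (best power draw).
S2: dominated by S1 (cost 211≤260, power draw 30≤133, accuracy 98.6≥84.9, sample rate 833≥283).
S3: not dominated (best cost).
S4: dominated by S1 (cost 211≤257, power draw 30≤33, accuracy 98.6≥92.2, sample rate 833≥556).
S5: not dominated.
S6: dominated by S1 (cost 211≤211, power draw 30≤156, accuracy 98.6≥95.1, sample rate 833≥797).
S7: dominated by S1 (cost 211≤211, power draw 30≤123, accuracy 98.6≥93.4, sample rate 833≥472).
S8: dominated by S1 (cost 211≤260, power draw 30≤200, accuracy 98.6≥88.8, sample rate 833≥558).
S9: dominated by S1 (cost 211≤290, power draw 30≤52, accuracy 98.6≥87.0, sample rate 833≥561).
Pareto-optimal: S1, S3, S5 → 3.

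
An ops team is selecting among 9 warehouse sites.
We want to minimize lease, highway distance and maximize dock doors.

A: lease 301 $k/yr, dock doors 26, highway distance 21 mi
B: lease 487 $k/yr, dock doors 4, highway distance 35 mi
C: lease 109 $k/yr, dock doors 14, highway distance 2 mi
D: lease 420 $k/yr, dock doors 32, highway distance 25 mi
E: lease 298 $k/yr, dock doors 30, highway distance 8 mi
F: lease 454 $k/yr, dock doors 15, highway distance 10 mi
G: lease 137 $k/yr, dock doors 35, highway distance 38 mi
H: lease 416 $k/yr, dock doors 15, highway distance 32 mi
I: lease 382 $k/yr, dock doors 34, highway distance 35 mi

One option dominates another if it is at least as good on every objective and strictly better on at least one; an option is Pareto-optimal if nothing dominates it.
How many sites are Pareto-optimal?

5

A: dominated by E (lease 298≤301, dock doors 30≥26, highway distance 8≤21).
B: dominated by A (lease 301≤487, dock doors 26≥4, highway distance 21≤35).
C: not dominated (best lease).
D: not dominated.
E: not dominated.
F: dominated by E (lease 298≤454, dock doors 30≥15, highway distance 8≤10).
G: not dominated (best dock doors).
H: dominated by A (lease 301≤416, dock doors 26≥15, highway distance 21≤32).
I: not dominated.
Pareto-optimal: C, D, E, G, I → 5.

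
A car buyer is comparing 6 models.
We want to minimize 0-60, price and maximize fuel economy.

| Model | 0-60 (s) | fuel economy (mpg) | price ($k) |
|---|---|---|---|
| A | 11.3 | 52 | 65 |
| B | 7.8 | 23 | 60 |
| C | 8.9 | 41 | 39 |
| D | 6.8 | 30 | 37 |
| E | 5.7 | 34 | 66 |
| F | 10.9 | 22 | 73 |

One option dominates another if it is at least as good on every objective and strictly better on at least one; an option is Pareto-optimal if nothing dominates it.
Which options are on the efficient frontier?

A, C, D, E

A: not dominated (best fuel economy).
B: dominated by D (0-60 6.8≤7.8, fuel economy 30≥23, price 37≤60).
C: not dominated.
D: not dominated (best price).
E: not dominated (best 0-60).
F: dominated by B (0-60 7.8≤10.9, fuel economy 23≥22, price 60≤73).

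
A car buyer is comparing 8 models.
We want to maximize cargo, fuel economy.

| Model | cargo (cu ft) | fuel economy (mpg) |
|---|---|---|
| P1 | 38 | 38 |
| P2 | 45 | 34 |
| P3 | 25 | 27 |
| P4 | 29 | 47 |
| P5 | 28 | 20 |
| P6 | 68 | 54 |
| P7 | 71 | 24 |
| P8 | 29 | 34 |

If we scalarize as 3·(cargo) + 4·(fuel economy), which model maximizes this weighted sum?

P1: 3·38 + 4·38 = 266
P2: 3·45 + 4·34 = 271
P3: 3·25 + 4·27 = 183
P4: 3·29 + 4·47 = 275
P5: 3·28 + 4·20 = 164
P6: 3·68 + 4·54 = 420
P7: 3·71 + 4·24 = 309
P8: 3·29 + 4·34 = 223
Highest: P6 at 420.

P6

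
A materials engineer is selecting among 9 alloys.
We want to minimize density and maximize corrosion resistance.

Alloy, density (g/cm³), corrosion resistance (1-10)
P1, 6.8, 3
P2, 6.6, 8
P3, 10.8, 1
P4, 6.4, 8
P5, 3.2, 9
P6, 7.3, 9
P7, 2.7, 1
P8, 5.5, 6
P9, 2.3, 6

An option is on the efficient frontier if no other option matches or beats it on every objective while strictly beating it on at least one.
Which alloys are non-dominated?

P5, P9

P1: dominated by P2 (density 6.6≤6.8, corrosion resistance 8≥3).
P2: dominated by P4 (density 6.4≤6.6, corrosion resistance 8≥8).
P3: dominated by P1 (density 6.8≤10.8, corrosion resistance 3≥1).
P4: dominated by P5 (density 3.2≤6.4, corrosion resistance 9≥8).
P5: not dominated.
P6: dominated by P5 (density 3.2≤7.3, corrosion resistance 9≥9).
P7: dominated by P9 (density 2.3≤2.7, corrosion resistance 6≥1).
P8: dominated by P5 (density 3.2≤5.5, corrosion resistance 9≥6).
P9: not dominated (best density).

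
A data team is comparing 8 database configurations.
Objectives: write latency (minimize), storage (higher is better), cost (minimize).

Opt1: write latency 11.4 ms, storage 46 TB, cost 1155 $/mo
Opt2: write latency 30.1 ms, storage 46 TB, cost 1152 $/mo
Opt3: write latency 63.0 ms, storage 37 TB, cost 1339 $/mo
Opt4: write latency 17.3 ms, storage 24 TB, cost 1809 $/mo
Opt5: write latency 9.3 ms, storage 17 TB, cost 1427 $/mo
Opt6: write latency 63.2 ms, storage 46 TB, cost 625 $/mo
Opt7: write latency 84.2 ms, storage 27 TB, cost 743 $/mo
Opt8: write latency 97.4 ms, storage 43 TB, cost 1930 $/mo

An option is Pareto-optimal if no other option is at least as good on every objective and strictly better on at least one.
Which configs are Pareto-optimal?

Opt1, Opt2, Opt5, Opt6

Opt1: not dominated.
Opt2: not dominated.
Opt3: dominated by Opt1 (write latency 11.4≤63.0, storage 46≥37, cost 1155≤1339).
Opt4: dominated by Opt1 (write latency 11.4≤17.3, storage 46≥24, cost 1155≤1809).
Opt5: not dominated (best write latency).
Opt6: not dominated (best cost).
Opt7: dominated by Opt6 (write latency 63.2≤84.2, storage 46≥27, cost 625≤743).
Opt8: dominated by Opt1 (write latency 11.4≤97.4, storage 46≥43, cost 1155≤1930).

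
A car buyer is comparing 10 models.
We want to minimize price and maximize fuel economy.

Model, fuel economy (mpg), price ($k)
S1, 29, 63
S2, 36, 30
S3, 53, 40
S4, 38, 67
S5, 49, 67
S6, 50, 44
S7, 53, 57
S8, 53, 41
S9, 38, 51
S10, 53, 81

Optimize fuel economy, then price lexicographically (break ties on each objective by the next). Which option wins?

First maximize fuel economy: best is 53, kept {S3, S7, S8, S10}.
Then minimize price: best is 40, kept {S3}.

S3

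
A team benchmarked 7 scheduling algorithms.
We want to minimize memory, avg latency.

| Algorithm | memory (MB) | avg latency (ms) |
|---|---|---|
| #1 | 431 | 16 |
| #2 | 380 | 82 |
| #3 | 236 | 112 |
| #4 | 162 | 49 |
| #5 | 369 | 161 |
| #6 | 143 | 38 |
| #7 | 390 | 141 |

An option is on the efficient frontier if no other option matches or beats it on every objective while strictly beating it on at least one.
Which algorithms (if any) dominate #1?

none

#2: worse on avg latency (82 vs 16).
#3: worse on avg latency (112 vs 16).
#4: worse on avg latency (49 vs 16).
#5: worse on avg latency (161 vs 16).
#6: worse on avg latency (38 vs 16).
#7: worse on avg latency (141 vs 16).
No option dominates #1.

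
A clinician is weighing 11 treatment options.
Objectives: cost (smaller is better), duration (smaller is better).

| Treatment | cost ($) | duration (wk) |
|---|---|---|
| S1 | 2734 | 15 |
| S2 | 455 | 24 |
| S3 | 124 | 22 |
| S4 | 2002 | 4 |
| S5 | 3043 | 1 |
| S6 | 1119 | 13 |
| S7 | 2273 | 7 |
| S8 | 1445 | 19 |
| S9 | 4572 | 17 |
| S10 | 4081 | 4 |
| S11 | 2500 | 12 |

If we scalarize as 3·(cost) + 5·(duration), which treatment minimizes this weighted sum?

S1: 3·2734 + 5·15 = 8277
S2: 3·455 + 5·24 = 1485
S3: 3·124 + 5·22 = 482
S4: 3·2002 + 5·4 = 6026
S5: 3·3043 + 5·1 = 9134
S6: 3·1119 + 5·13 = 3422
S7: 3·2273 + 5·7 = 6854
S8: 3·1445 + 5·19 = 4430
S9: 3·4572 + 5·17 = 13801
S10: 3·4081 + 5·4 = 12263
S11: 3·2500 + 5·12 = 7560
Lowest: S3 at 482.

S3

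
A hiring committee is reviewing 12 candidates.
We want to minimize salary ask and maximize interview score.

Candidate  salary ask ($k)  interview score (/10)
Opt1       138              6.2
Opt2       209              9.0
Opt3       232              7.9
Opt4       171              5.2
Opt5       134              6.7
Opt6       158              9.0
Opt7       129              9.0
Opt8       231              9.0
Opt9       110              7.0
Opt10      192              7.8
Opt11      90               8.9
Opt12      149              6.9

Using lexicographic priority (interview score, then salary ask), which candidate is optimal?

Opt7

First maximize interview score: best is 9.0, kept {Opt2, Opt6, Opt7, Opt8}.
Then minimize salary ask: best is 129, kept {Opt7}.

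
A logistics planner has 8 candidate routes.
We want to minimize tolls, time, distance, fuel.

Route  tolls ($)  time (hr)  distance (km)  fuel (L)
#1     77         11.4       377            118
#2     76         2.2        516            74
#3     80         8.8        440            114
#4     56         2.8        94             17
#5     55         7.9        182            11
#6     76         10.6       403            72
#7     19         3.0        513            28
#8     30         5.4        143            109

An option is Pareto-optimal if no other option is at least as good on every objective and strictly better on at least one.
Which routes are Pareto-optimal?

#2, #4, #5, #7, #8

#1: dominated by #4 (tolls 56≤77, time 2.8≤11.4, distance 94≤377, fuel 17≤118).
#2: not dominated (best time).
#3: dominated by #4 (tolls 56≤80, time 2.8≤8.8, distance 94≤440, fuel 17≤114).
#4: not dominated (best distance).
#5: not dominated (best fuel).
#6: dominated by #4 (tolls 56≤76, time 2.8≤10.6, distance 94≤403, fuel 17≤72).
#7: not dominated (best tolls).
#8: not dominated.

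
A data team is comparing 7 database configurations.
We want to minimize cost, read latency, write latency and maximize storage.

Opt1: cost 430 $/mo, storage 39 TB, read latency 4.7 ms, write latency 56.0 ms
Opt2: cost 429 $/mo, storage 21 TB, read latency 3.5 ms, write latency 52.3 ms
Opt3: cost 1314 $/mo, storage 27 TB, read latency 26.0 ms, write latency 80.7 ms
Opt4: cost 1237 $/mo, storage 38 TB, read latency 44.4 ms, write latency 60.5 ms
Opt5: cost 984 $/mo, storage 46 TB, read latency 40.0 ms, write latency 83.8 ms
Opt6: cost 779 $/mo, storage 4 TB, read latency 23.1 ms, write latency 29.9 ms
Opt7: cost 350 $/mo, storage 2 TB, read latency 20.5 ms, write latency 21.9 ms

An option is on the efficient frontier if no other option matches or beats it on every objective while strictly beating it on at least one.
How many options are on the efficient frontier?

5

Opt1: not dominated.
Opt2: not dominated (best read latency).
Opt3: dominated by Opt1 (cost 430≤1314, storage 39≥27, read latency 4.7≤26.0, write latency 56.0≤80.7).
Opt4: dominated by Opt1 (cost 430≤1237, storage 39≥38, read latency 4.7≤44.4, write latency 56.0≤60.5).
Opt5: not dominated (best storage).
Opt6: not dominated.
Opt7: not dominated (best cost).
Pareto-optimal: Opt1, Opt2, Opt5, Opt6, Opt7 → 5.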